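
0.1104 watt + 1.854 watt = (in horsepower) 0.002634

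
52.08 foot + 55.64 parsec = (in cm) 1.717e+20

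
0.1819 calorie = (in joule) 0.7611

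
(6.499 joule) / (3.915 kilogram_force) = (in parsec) 5.486e-18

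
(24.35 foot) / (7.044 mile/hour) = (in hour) 0.0006547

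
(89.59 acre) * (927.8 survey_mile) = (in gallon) 1.43e+14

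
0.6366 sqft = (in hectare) 5.914e-06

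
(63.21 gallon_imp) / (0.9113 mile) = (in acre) 4.842e-08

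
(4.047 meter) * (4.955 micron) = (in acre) 4.955e-09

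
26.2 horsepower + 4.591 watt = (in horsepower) 26.21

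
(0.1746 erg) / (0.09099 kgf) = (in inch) 7.704e-07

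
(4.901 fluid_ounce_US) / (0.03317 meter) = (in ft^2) 0.04703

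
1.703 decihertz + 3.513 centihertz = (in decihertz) 2.054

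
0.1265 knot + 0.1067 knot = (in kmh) 0.4319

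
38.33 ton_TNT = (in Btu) 1.52e+08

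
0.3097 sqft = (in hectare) 2.877e-06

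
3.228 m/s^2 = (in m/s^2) 3.228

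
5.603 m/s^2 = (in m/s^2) 5.603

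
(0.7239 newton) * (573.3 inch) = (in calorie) 2.519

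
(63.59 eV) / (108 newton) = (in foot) 3.095e-19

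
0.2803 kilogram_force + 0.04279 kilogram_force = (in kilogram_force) 0.3231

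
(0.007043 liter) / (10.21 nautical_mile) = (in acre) 9.204e-14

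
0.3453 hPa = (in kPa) 0.03453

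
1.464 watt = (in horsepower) 0.001963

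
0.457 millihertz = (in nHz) 4.57e+05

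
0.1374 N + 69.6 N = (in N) 69.74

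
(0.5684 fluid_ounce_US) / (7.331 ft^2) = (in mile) 1.534e-08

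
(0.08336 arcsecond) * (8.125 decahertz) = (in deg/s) 0.001881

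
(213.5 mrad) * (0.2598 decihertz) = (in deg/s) 0.3178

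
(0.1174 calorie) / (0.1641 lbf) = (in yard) 0.7359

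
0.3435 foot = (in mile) 6.506e-05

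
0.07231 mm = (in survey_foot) 0.0002372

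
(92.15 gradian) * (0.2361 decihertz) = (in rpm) 0.3263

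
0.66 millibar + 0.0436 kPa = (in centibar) 0.1096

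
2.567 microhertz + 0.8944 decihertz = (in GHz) 8.944e-11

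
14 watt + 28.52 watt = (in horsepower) 0.05702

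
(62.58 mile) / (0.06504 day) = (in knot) 34.84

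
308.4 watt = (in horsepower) 0.4136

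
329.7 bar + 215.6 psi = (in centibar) 3.446e+04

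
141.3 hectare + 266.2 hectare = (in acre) 1007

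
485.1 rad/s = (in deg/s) 2.779e+04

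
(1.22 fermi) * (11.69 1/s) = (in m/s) 1.426e-14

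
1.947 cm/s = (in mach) 5.718e-05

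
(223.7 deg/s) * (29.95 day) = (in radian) 1.01e+07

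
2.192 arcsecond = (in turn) 1.691e-06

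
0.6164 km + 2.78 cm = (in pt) 1.747e+06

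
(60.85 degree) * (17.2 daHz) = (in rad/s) 182.7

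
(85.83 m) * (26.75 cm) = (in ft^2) 247.1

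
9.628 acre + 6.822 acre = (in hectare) 6.657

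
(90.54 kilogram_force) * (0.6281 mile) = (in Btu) 850.7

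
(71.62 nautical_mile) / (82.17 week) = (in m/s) 0.002669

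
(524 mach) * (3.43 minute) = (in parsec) 1.19e-09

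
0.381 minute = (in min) 0.381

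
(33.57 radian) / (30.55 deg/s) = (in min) 1.049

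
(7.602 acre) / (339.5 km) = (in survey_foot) 0.2973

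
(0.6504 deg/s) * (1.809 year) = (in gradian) 4.123e+07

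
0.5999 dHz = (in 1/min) 3.599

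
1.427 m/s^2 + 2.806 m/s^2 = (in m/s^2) 4.233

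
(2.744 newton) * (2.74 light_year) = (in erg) 7.113e+23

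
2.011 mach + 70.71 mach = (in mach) 72.72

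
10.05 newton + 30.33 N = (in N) 40.38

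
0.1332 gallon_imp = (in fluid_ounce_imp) 21.31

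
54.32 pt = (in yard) 0.02096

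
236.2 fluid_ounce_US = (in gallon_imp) 1.537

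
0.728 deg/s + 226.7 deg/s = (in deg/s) 227.4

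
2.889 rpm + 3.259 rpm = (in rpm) 6.148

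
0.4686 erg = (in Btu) 4.441e-11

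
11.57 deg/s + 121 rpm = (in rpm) 122.9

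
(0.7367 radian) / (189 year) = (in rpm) 1.18e-09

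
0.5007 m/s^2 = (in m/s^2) 0.5007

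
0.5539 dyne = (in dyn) 0.5539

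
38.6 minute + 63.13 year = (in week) 3292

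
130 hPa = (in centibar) 13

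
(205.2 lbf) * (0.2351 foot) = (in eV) 4.082e+20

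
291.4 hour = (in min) 1.748e+04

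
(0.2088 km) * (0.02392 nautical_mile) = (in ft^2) 9.956e+04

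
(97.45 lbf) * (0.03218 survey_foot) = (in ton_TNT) 1.016e-09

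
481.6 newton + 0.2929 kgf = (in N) 484.5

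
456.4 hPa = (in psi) 6.62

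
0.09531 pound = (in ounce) 1.525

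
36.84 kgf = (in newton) 361.3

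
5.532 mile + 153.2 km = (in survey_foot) 5.318e+05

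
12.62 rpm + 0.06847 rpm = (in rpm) 12.69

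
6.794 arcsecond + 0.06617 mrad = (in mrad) 0.09911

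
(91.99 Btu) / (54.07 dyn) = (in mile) 1.115e+05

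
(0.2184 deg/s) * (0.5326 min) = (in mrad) 121.8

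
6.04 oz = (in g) 171.2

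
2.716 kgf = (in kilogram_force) 2.716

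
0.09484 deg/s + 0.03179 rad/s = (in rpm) 0.3194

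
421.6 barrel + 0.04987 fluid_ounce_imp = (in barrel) 421.6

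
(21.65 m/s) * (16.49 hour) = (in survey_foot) 4.217e+06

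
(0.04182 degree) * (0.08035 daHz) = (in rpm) 0.0056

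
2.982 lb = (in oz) 47.71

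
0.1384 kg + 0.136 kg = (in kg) 0.2744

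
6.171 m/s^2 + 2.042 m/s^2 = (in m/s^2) 8.213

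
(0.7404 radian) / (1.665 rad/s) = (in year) 1.41e-08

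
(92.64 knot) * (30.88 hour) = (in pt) 1.502e+10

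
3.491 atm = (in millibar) 3537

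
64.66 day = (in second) 5.587e+06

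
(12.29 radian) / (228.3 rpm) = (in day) 5.95e-06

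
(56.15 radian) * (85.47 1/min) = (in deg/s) 4583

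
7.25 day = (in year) 0.01986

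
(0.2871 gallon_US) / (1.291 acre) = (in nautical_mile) 1.123e-10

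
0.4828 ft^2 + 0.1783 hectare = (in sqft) 1.919e+04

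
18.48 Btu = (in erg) 1.95e+11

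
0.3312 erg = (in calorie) 7.916e-09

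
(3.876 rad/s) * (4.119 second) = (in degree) 914.7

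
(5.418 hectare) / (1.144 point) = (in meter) 1.342e+08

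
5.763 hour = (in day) 0.2401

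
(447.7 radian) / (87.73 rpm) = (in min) 0.8122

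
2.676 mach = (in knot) 1771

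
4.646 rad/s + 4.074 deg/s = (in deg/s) 270.3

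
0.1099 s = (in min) 0.001832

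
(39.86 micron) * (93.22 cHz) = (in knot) 7.223e-05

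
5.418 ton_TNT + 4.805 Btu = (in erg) 2.267e+17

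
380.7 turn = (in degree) 1.371e+05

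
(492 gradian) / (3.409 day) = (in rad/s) 2.624e-05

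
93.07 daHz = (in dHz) 9307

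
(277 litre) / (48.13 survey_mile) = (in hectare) 3.576e-10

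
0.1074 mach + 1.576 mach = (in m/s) 573.2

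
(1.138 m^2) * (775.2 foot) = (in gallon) 7.103e+04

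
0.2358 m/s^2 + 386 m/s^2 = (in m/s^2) 386.2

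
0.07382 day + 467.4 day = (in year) 1.281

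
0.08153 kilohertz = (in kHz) 0.08153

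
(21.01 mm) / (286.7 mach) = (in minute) 3.587e-09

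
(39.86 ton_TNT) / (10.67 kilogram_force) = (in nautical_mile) 8.606e+05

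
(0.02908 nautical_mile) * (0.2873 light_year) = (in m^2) 1.464e+17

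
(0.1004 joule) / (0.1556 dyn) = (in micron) 6.452e+10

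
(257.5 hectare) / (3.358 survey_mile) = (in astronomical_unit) 3.185e-09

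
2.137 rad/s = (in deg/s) 122.4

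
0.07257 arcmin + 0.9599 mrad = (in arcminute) 3.372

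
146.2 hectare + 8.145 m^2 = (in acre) 361.3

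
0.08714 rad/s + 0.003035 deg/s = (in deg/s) 4.996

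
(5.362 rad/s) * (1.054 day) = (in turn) 7.771e+04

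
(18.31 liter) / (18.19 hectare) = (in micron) 0.1007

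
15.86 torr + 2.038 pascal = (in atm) 0.02089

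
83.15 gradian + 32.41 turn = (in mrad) 2.049e+05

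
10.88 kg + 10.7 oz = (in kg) 11.18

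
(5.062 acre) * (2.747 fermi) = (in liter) 5.627e-08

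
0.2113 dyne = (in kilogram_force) 2.155e-07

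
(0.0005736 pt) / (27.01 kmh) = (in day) 3.122e-13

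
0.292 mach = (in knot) 193.3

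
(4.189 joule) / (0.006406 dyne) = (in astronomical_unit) 0.0004371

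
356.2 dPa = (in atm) 0.0003515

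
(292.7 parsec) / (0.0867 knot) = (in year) 6.421e+12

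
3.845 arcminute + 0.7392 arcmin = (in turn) 0.0002122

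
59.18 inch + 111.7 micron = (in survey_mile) 0.0009341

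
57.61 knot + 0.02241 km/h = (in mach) 0.08706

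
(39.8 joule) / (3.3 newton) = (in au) 8.062e-11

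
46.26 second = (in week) 7.649e-05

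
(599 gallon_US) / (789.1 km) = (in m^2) 2.873e-06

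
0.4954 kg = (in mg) 4.954e+05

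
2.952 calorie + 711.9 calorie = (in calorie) 714.9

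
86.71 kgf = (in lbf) 191.2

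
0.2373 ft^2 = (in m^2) 0.02205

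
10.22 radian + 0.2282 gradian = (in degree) 585.8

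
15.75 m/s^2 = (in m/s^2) 15.75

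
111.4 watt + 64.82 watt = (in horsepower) 0.2363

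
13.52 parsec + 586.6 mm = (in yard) 4.562e+17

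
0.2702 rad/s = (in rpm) 2.58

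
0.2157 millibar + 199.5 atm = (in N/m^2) 2.021e+07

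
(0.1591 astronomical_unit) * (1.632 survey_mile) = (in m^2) 6.251e+13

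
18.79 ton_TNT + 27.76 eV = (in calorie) 1.879e+10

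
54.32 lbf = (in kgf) 24.64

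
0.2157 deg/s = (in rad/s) 0.003765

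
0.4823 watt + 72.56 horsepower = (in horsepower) 72.56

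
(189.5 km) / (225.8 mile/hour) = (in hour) 0.5215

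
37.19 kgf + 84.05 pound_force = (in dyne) 7.386e+07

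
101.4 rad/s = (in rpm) 968.3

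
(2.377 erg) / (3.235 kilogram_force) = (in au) 5.009e-20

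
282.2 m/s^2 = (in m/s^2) 282.2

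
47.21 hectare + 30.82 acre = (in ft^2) 6.424e+06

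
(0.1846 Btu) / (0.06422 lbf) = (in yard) 745.6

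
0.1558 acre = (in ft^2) 6787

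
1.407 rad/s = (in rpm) 13.44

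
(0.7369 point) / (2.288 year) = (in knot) 7.003e-12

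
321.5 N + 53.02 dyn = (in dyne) 3.215e+07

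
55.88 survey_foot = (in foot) 55.88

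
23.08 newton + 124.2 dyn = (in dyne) 2.308e+06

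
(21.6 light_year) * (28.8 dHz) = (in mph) 1.317e+18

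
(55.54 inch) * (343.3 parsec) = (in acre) 3.693e+15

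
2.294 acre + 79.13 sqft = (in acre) 2.296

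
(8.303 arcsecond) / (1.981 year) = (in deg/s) 3.692e-11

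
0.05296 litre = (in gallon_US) 0.01399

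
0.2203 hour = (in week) 0.001311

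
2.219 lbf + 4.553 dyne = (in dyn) 9.871e+05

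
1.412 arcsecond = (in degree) 0.0003922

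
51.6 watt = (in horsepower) 0.0692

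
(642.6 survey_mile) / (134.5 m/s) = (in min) 128.1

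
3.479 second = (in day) 4.027e-05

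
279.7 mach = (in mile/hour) 2.13e+05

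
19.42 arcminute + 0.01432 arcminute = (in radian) 0.005653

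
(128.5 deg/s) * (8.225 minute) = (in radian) 1107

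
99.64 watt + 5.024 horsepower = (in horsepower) 5.158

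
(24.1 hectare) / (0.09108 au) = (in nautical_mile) 9.551e-09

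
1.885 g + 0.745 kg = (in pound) 1.647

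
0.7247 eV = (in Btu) 1.101e-22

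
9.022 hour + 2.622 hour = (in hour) 11.64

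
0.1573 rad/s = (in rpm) 1.502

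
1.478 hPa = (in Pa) 147.8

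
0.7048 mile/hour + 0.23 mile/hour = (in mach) 0.001227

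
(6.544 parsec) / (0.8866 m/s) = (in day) 2.636e+12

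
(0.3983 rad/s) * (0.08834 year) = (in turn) 1.766e+05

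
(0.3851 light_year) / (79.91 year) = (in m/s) 1.446e+06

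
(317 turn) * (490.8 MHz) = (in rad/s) 9.776e+11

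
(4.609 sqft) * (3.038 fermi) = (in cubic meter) 1.301e-15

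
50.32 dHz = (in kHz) 0.005032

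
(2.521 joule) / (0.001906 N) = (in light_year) 1.398e-13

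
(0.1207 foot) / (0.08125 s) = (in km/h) 1.63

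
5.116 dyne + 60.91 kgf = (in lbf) 134.3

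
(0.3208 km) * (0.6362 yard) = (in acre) 0.04612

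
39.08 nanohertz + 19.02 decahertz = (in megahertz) 0.0001902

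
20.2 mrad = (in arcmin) 69.44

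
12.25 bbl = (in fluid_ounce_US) 6.586e+04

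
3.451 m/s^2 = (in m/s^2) 3.451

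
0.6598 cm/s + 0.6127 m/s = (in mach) 0.001819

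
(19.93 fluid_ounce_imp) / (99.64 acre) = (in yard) 1.536e-09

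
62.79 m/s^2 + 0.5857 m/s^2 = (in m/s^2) 63.38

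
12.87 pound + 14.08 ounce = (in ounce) 220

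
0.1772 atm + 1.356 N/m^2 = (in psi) 2.604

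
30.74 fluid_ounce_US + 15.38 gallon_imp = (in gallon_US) 18.71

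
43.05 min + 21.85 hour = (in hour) 22.57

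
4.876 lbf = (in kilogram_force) 2.212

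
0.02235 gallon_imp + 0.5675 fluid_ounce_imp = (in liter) 0.1177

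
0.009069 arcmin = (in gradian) 0.0001679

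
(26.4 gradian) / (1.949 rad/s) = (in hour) 5.91e-05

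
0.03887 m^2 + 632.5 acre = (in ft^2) 2.755e+07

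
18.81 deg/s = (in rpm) 3.135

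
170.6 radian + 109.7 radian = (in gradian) 1.784e+04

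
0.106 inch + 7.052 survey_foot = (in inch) 84.73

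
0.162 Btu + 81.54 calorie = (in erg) 5.121e+09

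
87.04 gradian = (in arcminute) 4700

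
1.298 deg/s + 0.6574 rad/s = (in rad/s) 0.6801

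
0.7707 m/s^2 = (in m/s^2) 0.7707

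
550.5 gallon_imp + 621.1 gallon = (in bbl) 30.53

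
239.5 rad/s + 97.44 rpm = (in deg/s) 1.431e+04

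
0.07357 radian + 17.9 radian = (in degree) 1030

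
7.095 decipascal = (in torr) 0.005322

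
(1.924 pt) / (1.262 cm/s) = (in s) 0.05378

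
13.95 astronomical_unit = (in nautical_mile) 1.127e+09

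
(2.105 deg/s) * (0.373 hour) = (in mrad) 4.933e+04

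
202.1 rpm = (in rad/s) 21.16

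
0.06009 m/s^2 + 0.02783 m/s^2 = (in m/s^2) 0.08792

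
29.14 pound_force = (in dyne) 1.296e+07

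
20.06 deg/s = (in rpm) 3.343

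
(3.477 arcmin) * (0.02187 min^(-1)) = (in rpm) 3.52e-06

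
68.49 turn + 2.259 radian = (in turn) 68.85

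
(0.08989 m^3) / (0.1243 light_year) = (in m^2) 7.644e-17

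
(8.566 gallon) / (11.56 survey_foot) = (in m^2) 0.009203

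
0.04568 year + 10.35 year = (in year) 10.4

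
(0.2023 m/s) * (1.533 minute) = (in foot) 61.05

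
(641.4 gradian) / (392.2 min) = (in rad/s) 0.0004281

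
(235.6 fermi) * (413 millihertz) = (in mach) 2.858e-16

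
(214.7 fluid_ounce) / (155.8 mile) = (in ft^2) 2.726e-07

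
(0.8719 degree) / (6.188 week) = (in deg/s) 2.33e-07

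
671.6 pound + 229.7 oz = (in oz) 1.098e+04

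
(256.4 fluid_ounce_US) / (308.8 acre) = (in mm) 6.068e-06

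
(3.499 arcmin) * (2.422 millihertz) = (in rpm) 2.354e-05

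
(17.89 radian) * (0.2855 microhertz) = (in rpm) 4.877e-05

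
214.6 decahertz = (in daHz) 214.6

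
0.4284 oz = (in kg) 0.01214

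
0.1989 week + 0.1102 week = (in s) 1.869e+05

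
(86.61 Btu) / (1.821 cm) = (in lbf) 1.128e+06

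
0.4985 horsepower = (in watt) 371.7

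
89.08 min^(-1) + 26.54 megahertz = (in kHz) 2.654e+04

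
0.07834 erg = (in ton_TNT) 1.872e-18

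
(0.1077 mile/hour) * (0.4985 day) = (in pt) 5.878e+06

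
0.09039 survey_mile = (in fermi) 1.455e+17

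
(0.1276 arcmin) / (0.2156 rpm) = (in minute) 2.74e-05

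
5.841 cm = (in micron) 5.841e+04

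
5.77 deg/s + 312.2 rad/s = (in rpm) 2982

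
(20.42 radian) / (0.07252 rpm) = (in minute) 44.81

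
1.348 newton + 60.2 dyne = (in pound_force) 0.3032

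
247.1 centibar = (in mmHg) 1853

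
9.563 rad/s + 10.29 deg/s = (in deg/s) 558.2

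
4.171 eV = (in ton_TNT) 1.597e-28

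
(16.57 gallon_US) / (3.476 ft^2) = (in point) 550.6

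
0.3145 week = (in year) 0.006032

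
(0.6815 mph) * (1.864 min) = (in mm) 3.407e+04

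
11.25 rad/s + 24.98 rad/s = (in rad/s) 36.23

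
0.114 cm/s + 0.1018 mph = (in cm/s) 4.665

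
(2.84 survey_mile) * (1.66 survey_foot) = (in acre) 0.5714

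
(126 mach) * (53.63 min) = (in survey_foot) 4.529e+08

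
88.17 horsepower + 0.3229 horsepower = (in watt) 6.599e+04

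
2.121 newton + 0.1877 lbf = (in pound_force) 0.6645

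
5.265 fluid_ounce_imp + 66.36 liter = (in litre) 66.51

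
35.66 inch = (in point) 2568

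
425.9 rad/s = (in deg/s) 2.44e+04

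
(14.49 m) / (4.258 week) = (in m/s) 5.627e-06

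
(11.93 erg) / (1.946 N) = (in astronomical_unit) 4.098e-18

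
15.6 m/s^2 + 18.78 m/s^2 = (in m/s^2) 34.38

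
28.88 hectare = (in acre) 71.36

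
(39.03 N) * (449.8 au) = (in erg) 2.626e+22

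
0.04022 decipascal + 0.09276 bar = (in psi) 1.345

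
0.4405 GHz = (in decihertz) 4.405e+09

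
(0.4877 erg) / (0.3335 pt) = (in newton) 0.0004145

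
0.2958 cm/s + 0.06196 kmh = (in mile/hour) 0.04512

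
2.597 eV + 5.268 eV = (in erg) 1.26e-11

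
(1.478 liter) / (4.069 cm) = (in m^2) 0.03632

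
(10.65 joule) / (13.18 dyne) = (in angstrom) 8.08e+14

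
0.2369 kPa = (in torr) 1.777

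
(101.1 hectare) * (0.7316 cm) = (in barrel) 4.652e+04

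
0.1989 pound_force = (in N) 0.8848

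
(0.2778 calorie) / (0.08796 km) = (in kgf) 0.001347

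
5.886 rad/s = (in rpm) 56.21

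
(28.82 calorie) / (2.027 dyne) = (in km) 5949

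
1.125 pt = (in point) 1.125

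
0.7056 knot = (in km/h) 1.307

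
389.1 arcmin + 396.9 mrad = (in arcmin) 1754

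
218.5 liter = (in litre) 218.5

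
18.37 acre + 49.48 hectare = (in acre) 140.6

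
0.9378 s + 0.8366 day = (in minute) 1205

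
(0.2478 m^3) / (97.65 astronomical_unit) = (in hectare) 1.696e-18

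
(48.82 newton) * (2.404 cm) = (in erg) 1.174e+07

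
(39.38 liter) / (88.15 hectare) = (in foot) 1.466e-07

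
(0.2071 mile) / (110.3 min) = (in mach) 0.0001479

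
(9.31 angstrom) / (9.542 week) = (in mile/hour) 3.609e-16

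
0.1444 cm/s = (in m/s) 0.001444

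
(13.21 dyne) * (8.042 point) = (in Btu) 3.552e-10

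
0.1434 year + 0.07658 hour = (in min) 7.538e+04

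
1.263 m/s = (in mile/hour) 2.825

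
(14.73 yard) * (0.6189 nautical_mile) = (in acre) 3.815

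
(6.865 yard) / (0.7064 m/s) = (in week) 1.469e-05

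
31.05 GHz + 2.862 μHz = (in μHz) 3.105e+16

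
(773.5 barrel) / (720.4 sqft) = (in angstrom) 1.837e+10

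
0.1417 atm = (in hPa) 143.6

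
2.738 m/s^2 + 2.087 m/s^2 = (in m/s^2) 4.825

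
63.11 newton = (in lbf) 14.19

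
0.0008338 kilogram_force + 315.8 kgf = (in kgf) 315.8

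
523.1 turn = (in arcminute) 1.13e+07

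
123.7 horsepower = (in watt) 9.224e+04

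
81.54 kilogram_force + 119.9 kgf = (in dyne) 1.975e+08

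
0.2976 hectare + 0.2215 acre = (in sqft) 4.168e+04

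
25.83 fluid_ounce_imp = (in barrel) 0.004616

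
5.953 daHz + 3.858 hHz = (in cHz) 4.453e+04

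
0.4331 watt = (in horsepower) 0.0005808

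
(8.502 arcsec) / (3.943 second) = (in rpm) 9.983e-05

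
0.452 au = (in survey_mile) 4.202e+07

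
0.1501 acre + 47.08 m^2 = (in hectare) 0.06545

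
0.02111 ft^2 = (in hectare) 1.961e-07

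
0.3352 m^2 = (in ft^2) 3.608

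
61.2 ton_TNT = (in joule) 2.561e+11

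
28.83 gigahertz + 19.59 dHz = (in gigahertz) 28.83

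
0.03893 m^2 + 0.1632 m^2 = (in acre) 4.995e-05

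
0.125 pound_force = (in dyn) 5.56e+04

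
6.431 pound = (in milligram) 2.917e+06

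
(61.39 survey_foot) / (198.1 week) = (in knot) 3.036e-07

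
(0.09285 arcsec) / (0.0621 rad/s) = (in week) 1.199e-11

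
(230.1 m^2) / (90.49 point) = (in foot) 2.365e+04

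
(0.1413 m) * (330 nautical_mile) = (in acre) 21.34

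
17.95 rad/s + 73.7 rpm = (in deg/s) 1471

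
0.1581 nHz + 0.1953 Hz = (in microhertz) 1.953e+05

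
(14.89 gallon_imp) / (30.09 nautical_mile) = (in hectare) 1.215e-10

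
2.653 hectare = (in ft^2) 2.856e+05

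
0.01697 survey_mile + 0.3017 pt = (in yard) 29.87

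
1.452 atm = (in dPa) 1.471e+06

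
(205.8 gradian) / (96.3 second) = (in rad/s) 0.03357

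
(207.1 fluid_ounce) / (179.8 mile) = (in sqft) 2.278e-07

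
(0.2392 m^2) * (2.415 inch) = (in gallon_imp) 3.228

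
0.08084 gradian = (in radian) 0.00127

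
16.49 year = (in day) 6019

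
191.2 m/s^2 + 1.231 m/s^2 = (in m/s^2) 192.4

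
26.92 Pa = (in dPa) 269.2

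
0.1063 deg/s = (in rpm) 0.01772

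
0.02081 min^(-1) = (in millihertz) 0.3468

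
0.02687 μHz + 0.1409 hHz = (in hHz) 0.1409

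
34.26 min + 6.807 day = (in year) 0.01871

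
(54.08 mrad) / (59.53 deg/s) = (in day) 6.024e-07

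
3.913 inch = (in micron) 9.939e+04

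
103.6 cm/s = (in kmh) 3.73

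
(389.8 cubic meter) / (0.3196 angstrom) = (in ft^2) 1.313e+14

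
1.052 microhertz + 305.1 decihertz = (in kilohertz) 0.03051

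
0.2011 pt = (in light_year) 7.499e-21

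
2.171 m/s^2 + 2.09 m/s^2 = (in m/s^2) 4.261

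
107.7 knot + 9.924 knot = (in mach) 0.1777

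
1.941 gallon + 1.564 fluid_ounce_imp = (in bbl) 0.04649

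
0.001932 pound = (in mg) 876.3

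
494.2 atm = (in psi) 7263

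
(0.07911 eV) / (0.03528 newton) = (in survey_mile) 2.232e-22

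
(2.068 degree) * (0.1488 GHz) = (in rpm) 5.129e+07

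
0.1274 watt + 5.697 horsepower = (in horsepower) 5.697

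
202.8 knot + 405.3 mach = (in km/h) 4.972e+05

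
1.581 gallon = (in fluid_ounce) 202.4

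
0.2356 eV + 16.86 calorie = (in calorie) 16.86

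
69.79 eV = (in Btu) 1.06e-20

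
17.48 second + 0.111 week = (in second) 6.715e+04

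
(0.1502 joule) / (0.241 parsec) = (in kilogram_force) 2.06e-18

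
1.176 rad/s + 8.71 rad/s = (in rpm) 94.4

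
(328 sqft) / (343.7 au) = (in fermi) 592.7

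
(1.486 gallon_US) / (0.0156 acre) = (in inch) 0.003508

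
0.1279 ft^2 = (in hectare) 1.188e-06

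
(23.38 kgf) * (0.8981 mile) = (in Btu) 314.1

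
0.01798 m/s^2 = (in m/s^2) 0.01798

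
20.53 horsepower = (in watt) 1.531e+04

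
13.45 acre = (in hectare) 5.443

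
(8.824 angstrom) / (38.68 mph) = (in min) 8.505e-13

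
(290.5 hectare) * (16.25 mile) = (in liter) 7.597e+13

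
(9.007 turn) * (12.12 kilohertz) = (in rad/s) 6.859e+05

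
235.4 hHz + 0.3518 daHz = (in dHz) 2.354e+05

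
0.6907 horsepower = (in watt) 515.1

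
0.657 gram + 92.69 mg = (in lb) 0.001653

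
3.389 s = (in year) 1.075e-07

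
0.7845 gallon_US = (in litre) 2.97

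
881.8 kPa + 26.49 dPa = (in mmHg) 6614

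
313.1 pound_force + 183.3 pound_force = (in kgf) 225.2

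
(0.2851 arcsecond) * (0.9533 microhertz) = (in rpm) 1.258e-11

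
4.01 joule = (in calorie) 0.9584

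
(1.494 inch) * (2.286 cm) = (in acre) 2.144e-07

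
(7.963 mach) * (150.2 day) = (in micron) 3.519e+16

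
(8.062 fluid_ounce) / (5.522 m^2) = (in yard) 4.722e-05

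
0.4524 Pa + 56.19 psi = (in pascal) 3.874e+05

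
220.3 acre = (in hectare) 89.15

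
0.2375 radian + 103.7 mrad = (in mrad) 341.2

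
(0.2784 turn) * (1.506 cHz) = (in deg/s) 1.509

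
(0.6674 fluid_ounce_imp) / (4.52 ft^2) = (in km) 4.516e-08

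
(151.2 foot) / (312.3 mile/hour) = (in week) 5.458e-07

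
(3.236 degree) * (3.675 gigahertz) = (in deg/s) 1.189e+10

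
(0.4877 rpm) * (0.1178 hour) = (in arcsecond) 4.467e+06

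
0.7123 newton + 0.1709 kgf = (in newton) 2.388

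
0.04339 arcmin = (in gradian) 0.0008035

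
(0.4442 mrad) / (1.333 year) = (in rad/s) 1.057e-11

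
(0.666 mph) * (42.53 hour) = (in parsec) 1.477e-12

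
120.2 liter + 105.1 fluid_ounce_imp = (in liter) 123.2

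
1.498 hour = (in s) 5393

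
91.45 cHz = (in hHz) 0.009145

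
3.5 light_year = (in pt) 9.386e+19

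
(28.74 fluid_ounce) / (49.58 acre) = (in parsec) 1.373e-25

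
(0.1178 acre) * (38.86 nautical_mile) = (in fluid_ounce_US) 1.16e+12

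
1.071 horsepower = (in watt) 798.6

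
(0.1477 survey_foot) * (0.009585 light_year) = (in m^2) 4.082e+12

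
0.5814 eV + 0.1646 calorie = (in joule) 0.6887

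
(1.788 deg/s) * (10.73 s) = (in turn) 0.05329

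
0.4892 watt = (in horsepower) 0.000656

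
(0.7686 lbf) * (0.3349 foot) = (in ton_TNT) 8.341e-11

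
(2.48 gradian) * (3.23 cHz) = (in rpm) 0.01202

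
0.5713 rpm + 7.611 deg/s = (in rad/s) 0.1927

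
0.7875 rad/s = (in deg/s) 45.12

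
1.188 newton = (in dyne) 1.188e+05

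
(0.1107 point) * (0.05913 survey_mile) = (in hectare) 3.716e-07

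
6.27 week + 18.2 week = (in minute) 2.467e+05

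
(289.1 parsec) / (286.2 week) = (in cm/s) 5.154e+12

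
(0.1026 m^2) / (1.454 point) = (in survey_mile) 0.1243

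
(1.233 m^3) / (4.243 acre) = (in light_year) 7.59e-21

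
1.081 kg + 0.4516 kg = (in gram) 1533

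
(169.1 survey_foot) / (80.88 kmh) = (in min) 0.03824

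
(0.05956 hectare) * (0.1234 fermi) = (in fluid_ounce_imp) 2.587e-09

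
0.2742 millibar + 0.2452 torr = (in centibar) 0.06011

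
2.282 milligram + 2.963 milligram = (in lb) 1.156e-05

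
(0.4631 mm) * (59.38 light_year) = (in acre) 6.429e+10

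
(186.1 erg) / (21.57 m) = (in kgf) 8.798e-08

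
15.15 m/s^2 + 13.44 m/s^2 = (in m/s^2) 28.59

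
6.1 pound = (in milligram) 2.767e+06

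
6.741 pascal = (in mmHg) 0.05056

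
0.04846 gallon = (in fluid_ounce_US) 6.203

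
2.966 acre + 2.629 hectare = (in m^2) 3.829e+04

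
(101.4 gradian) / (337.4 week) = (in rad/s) 7.806e-09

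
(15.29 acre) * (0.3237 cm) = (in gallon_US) 5.291e+04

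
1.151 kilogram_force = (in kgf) 1.151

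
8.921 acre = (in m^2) 3.61e+04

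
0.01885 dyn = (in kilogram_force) 1.922e-08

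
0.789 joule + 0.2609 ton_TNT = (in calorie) 2.609e+08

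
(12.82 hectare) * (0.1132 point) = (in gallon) 1352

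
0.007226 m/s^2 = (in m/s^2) 0.007226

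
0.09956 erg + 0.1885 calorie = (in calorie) 0.1885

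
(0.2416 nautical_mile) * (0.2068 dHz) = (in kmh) 33.31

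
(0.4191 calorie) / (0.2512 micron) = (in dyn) 6.981e+11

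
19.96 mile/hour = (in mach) 0.02621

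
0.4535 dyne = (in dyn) 0.4535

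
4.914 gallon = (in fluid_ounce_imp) 654.7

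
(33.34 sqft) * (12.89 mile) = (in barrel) 4.041e+05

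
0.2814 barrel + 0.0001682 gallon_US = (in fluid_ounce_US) 1513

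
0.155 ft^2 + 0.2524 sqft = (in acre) 9.353e-06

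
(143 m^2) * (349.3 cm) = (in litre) 4.995e+05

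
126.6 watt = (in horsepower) 0.1698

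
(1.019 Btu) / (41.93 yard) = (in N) 28.04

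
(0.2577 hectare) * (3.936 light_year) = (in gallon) 2.535e+22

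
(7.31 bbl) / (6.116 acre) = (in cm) 0.004696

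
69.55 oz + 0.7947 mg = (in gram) 1972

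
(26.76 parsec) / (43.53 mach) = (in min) 9.285e+11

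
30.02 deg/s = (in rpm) 5.003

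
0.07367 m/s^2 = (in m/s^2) 0.07367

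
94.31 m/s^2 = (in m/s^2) 94.31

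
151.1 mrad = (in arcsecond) 3.117e+04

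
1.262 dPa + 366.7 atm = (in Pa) 3.716e+07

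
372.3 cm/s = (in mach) 0.01093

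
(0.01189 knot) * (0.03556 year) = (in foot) 2.25e+04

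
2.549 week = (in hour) 428.2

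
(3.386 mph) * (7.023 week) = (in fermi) 6.429e+21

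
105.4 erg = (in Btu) 9.99e-09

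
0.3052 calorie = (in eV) 7.97e+18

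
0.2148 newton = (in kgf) 0.0219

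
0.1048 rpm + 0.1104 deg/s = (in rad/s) 0.0129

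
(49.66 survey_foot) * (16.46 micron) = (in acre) 6.157e-08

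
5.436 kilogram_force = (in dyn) 5.331e+06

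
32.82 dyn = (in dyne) 32.82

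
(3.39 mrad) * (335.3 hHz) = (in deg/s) 6513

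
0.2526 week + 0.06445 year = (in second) 2.185e+06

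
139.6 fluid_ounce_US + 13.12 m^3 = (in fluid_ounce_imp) 4.619e+05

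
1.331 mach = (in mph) 1014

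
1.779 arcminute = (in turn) 8.236e-05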